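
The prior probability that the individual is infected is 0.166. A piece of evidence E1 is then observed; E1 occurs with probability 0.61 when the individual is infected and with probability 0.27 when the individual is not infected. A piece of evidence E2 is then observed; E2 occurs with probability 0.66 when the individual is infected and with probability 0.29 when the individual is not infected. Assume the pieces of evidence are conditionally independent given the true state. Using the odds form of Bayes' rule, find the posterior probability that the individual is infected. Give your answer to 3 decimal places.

Prior odds = 0.166/(1−0.166) = 0.19904.
Likelihood ratio for E1 = 0.61/0.27 = 2.2593.
Likelihood ratio for E2 = 0.66/0.29 = 2.2759.
Posterior odds = prior odds × LR₁ × LR₂ = 1.0234.
Posterior probability = odds/(1+odds) = 1.0234/2.0234 = 0.506.

Posterior probability ≈ 0.506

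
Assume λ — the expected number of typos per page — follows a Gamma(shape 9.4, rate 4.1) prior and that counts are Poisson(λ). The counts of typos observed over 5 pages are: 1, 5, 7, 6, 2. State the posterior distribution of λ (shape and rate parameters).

The Poisson likelihood adds the total count to the shape and the number of exposure periods to the rate. Here ∑xᵢ = 21 and n = 5, so shape 9.4→30.4 and rate 4.1→9.1.

Posterior: Gamma(shape=30.4, rate=9.1)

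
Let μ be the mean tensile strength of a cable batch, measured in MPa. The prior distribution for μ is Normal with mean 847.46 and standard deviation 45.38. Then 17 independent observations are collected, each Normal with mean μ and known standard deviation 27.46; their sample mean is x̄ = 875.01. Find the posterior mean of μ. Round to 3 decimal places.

Posterior mean ≈ 874.429

Prior precision 1/τ₀² = 1/45.38² = 0.00048559; data precision n/σ² = 17/27.46² = 0.0225449.
Posterior precision = 0.00048559 + 0.0225449 = 0.0230305.
Posterior mean = (0.00048559·847.46 + 0.0225449·875.01) / 0.0230305 = 874.429.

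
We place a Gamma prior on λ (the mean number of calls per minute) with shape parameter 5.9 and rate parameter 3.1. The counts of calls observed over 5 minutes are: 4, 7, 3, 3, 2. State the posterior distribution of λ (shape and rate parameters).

Total count ∑xᵢ = 19 over n = 5 minutes.
Gamma is conjugate to the Poisson likelihood: posterior is Gamma(shape = 5.9+19 = 24.9, rate = 3.1+5 = 8.1).

Posterior: Gamma(shape=24.9, rate=8.1)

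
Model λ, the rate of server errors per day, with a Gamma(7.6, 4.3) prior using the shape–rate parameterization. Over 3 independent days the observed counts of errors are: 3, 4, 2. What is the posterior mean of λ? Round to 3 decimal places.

Total count ∑xᵢ = 9 over n = 3 days.
Gamma is conjugate to the Poisson likelihood: posterior is Gamma(shape = 7.6+9 = 16.6, rate = 4.3+3 = 7.3).
E[λ | data] = 16.6/7.3 = 2.274.

Posterior mean ≈ 2.274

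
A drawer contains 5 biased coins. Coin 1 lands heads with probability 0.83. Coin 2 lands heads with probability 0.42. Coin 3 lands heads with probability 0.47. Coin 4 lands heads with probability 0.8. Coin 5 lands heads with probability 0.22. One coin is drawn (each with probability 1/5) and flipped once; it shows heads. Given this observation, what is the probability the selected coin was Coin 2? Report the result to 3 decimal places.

Tabulate prior·likelihood by source: [1] prior 0.2, lik 0.83, product 0.1660; [2] prior 0.2, lik 0.42, product 0.08400; [3] prior 0.2, lik 0.47, product 0.09400; [4] prior 0.2, lik 0.8, product 0.1600; [5] prior 0.2, lik 0.22, product 0.04400.
Normalizing constant = 0.54800; the posterior for Coin 2 is its product over the sum, 0.08400/0.54800 = 0.153.

Posterior probability ≈ 0.153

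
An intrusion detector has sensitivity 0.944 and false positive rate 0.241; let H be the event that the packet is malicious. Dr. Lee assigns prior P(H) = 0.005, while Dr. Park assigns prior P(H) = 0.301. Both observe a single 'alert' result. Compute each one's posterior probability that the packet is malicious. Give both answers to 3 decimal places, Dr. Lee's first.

P('+'|H) = 0.944, P('+'|¬H) = 0.241.
Dr. Lee: numerator 0.944·0.005 = 0.0047200; evidence = 0.0047200+0.241·0.995 = 0.24451; posterior = 0.019.
Dr. Park: numerator 0.944·0.301 = 0.28414; evidence = 0.28414+0.241·0.699 = 0.45260; posterior = 0.628.

Dr. Lee: 0.019; Dr. Park: 0.628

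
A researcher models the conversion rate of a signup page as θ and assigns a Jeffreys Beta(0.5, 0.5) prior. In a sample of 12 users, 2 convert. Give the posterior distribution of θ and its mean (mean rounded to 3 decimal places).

Posterior: Beta(2.5, 10.5); mean ≈ 0.192

Observing 2 successes and 10 failures updates Beta(0.5, 0.5) by adding the success and failure counts to the two shape parameters: α = 0.5+2 = 2.5, β = 0.5+10 = 10.5.
E[θ | data] = 2.5/(2.5+10.5) = 0.192.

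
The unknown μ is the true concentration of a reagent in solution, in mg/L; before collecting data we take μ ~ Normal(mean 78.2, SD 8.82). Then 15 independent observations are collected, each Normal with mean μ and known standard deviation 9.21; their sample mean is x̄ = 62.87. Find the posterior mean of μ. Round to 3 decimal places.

Prior precision 1/τ₀² = 1/8.82² = 0.0128547; data precision n/σ² = 15/9.21² = 0.176837.
Posterior precision = 0.0128547 + 0.176837 = 0.189691.
Posterior mean = (0.0128547·78.2 + 0.176837·62.87) / 0.189691 = 63.909.

Posterior mean ≈ 63.909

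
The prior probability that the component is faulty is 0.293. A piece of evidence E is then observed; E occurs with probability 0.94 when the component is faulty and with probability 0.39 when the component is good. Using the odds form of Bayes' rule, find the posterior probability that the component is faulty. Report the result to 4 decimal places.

Prior odds = 0.293/(1−0.293) = 0.41443. In log-odds, ln(0.41443) = -0.88086.
Add log likelihood ratio: ln(2.4103) = 0.87973.
Posterior log-odds = -0.0011249, so posterior odds = exp(-0.0011249) = 0.99888. Converting, P(H|E) = 0.99888/1.9989 = 0.4997.

Posterior probability ≈ 0.4997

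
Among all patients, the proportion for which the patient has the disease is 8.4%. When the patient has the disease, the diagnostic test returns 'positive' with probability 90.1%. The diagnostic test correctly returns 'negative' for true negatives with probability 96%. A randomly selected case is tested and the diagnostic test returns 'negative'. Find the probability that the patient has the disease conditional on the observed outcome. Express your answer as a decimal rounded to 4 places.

P(H | E) ≈ 0.0094

Let H be the event that the patient has the disease. P(H) = 0.084, so P(¬H) = 0.916. With E the 'negative' result, P(E|H) = 0.099 and P(E|¬H) = 0.96.
P(E) = 0.099·0.084 + 0.96·0.916 = 0.0083160 + 0.87936 = 0.88768.
By Bayes' theorem, P(H|E) = 0.0083160 / 0.88768 = 0.0094.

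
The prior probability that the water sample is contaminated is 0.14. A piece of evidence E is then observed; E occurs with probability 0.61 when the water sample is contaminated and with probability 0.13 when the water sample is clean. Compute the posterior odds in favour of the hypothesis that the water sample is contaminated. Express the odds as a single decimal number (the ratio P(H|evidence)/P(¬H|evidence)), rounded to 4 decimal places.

Posterior odds ≈ 0.7639

Prior odds = 0.14/(1−0.14) = 0.16279.
Likelihood ratio for E = 0.61/0.13 = 4.6923.
Posterior odds = prior odds × LR = 0.76386.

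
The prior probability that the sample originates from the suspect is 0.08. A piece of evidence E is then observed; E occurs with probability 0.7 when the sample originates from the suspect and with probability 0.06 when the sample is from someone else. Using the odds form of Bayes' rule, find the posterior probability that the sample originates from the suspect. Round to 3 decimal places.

Prior odds = 0.08/(1−0.08) = 0.086957.
Likelihood ratio for E = 0.7/0.06 = 11.667.
Posterior odds = prior odds × LR = 1.0145.
Posterior probability = odds/(1+odds) = 1.0145/2.0145 = 0.504.

Posterior probability ≈ 0.504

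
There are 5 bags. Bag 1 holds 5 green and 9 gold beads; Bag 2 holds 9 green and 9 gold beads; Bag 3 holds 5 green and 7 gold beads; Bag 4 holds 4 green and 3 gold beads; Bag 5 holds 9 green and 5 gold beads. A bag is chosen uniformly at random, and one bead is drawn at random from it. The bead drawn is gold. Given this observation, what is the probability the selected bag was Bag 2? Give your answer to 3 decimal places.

Posterior probability ≈ 0.199

P(gold|Bag 1) = 0.6429; P(gold|Bag 2) = 0.5; P(gold|Bag 3) = 0.5833; P(gold|Bag 4) = 0.4286; P(gold|Bag 5) = 0.3571.
Prior × likelihood for each source: 0.2·0.6429=0.1286, 0.2·0.5=0.1000, 0.2·0.5833=0.1167, 0.2·0.4286=0.08571, 0.2·0.3571=0.07143. Summing gives P(gold) = 0.50238.
P(Bag 2 | gold) = 0.1000 / 0.50238 = 0.199.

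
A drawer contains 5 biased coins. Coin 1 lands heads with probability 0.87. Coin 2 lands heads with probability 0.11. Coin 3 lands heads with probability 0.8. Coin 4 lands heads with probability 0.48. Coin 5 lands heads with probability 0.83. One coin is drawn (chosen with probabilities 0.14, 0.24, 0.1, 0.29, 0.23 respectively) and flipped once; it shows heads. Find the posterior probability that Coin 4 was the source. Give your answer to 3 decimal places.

Posterior probability ≈ 0.249

Tabulate prior·likelihood by source: [1] prior 0.14, lik 0.87, product 0.1218; [2] prior 0.24, lik 0.11, product 0.02640; [3] prior 0.1, lik 0.8, product 0.08000; [4] prior 0.29, lik 0.48, product 0.1392; [5] prior 0.23, lik 0.83, product 0.1909.
Normalizing constant = 0.55830; the posterior for Coin 4 is its product over the sum, 0.1392/0.55830 = 0.249.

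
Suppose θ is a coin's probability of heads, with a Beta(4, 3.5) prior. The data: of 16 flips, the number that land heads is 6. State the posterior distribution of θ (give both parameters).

The binomial likelihood is conjugate to the Beta prior: with 6 successes and 10 failures, the posterior is Beta(4+6, 3.5+10) = Beta(10, 13.5).

Posterior: Beta(10, 13.5)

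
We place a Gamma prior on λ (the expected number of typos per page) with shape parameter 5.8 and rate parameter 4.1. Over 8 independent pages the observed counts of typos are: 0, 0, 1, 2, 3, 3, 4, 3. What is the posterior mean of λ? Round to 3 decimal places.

Posterior mean ≈ 1.802

Total count ∑xᵢ = 16 over n = 8 pages.
Gamma is conjugate to the Poisson likelihood: posterior is Gamma(shape = 5.8+16 = 21.8, rate = 4.1+8 = 12.1).
E[λ | data] = 21.8/12.1 = 1.802.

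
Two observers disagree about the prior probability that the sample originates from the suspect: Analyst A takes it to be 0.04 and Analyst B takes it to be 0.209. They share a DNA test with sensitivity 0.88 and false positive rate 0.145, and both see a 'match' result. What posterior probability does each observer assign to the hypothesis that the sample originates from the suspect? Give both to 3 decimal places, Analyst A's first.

P('+'|H) = 0.88, P('+'|¬H) = 0.145.
Analyst A: numerator 0.88·0.04 = 0.035200; evidence = 0.035200+0.145·0.96 = 0.17440; posterior = 0.202.
Analyst B: numerator 0.88·0.209 = 0.18392; evidence = 0.18392+0.145·0.791 = 0.29861; posterior = 0.616.

Analyst A: 0.202; Analyst B: 0.616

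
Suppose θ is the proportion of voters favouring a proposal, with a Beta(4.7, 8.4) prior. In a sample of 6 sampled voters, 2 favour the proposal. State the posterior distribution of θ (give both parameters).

The binomial likelihood is conjugate to the Beta prior: with 2 successes and 4 failures, the posterior is Beta(4.7+2, 8.4+4) = Beta(6.7, 12.4).

Posterior: Beta(6.7, 12.4)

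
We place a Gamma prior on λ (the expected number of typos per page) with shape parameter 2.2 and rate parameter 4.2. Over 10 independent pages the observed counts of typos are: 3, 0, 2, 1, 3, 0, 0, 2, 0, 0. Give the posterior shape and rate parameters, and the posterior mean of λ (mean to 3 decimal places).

Posterior: Gamma(shape=13.2, rate=14.2); mean ≈ 0.930

The Poisson likelihood adds the total count to the shape and the number of exposure periods to the rate. Here ∑xᵢ = 11 and n = 10, so shape 2.2→13.2 and rate 4.2→14.2.
E[λ | data] = 13.2/14.2 = 0.930.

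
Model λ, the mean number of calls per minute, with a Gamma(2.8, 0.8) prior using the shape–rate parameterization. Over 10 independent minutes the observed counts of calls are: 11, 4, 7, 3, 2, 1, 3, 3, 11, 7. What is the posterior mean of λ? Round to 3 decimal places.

The Poisson likelihood adds the total count to the shape and the number of exposure periods to the rate. Here ∑xᵢ = 52 and n = 10, so shape 2.8→54.8 and rate 0.8→10.8.
E[λ | data] = 54.8/10.8 = 5.074.

Posterior mean ≈ 5.074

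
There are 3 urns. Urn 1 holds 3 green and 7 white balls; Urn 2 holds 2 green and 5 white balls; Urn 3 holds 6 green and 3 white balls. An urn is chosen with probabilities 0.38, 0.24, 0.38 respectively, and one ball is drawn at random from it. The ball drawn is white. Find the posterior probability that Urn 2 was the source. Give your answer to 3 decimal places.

Tabulate prior·likelihood by source: [1] prior 0.38, lik 0.7, product 0.2660; [2] prior 0.24, lik 0.7143, product 0.1714; [3] prior 0.38, lik 0.3333, product 0.1267.
Normalizing constant = 0.56410; the posterior for Urn 2 is its product over the sum, 0.1714/0.56410 = 0.304.

Posterior probability ≈ 0.304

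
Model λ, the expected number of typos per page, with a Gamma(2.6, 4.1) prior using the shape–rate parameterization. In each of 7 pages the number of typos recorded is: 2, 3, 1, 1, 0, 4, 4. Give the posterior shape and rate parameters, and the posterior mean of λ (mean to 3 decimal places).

Total count ∑xᵢ = 15 over n = 7 pages.
Gamma is conjugate to the Poisson likelihood: posterior is Gamma(shape = 2.6+15 = 17.6, rate = 4.1+7 = 11.1).
E[λ | data] = 17.6/11.1 = 1.586.

Posterior: Gamma(shape=17.6, rate=11.1); mean ≈ 1.586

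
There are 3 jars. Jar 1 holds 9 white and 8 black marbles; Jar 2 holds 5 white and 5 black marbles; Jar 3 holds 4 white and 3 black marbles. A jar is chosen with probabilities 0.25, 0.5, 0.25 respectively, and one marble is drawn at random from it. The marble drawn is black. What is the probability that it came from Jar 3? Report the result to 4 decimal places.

Posterior probability ≈ 0.2257

Tabulate prior·likelihood by source: [1] prior 0.25, lik 0.4706, product 0.1176; [2] prior 0.5, lik 0.5, product 0.2500; [3] prior 0.25, lik 0.4286, product 0.1071.
Normalizing constant = 0.47479; the posterior for Jar 3 is its product over the sum, 0.1071/0.47479 = 0.2257.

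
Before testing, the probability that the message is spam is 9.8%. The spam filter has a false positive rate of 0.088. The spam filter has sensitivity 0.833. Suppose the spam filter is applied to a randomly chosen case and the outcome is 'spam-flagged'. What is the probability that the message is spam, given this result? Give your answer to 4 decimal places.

P(H | E) ≈ 0.5070

Let H be the event that the message is spam. P(H) = 0.098, so P(¬H) = 0.902. With E the 'spam-flagged' result, P(E|H) = 0.833 and P(E|¬H) = 0.088.
P(E) = 0.833·0.098 + 0.088·0.902 = 0.081634 + 0.079376 = 0.16101.
By Bayes' theorem, P(H|E) = 0.081634 / 0.16101 = 0.5070.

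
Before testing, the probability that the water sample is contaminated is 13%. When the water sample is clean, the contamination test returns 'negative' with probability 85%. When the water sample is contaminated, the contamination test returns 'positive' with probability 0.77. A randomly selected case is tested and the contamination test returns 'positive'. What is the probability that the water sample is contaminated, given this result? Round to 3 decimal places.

Let H be the event that the water sample is contaminated. P(H) = 0.13, so P(¬H) = 0.87. With E the 'positive' result, P(E|H) = 0.77 and P(E|¬H) = 0.15.
P(E) = 0.77·0.13 + 0.15·0.87 = 0.10010 + 0.13050 = 0.23060.
By Bayes' theorem, P(H|E) = 0.10010 / 0.23060 = 0.434.

P(H | E) ≈ 0.434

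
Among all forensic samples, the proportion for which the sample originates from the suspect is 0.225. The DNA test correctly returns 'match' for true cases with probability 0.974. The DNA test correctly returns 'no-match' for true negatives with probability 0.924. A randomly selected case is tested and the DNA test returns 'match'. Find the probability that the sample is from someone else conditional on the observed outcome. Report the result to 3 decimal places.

Let H be the event that the sample originates from the suspect. P(H) = 0.225, so P(¬H) = 0.775. With E the 'match' result, P(E|H) = 0.974 and P(E|¬H) = 0.076.
P(E) = 0.974·0.225 + 0.076·0.775 = 0.21915 + 0.058900 = 0.27805.
By Bayes' theorem, P(H|E) = 0.21915 / 0.27805 = 0.788. Hence P(¬H|E) = 1 − 0.788 = 0.212.

P(¬H | E) ≈ 0.212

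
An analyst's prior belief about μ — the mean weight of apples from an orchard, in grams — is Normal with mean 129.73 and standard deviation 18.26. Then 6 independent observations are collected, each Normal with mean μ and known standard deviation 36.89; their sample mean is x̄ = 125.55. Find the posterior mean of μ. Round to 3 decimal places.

With known σ, the Normal prior is conjugate. Weight on the data is w = (n/σ²)/(n/σ² + 1/τ₀²) = 0.00440894/(0.00440894+0.00299915) = 0.59515.
Posterior mean = w·x̄ + (1−w)·μ₀ = 0.59515·125.55 + 0.40485·129.73 = 127.242.

Posterior mean ≈ 127.242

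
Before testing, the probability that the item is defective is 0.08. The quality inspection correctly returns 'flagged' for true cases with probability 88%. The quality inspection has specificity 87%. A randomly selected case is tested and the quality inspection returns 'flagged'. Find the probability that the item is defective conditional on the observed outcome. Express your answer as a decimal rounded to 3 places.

Let H be the event that the item is defective. P(H) = 0.08, so P(¬H) = 0.92. With E the 'flagged' result, P(E|H) = 0.88 and P(E|¬H) = 0.13.
P(E) = 0.88·0.08 + 0.13·0.92 = 0.070400 + 0.11960 = 0.19000.
By Bayes' theorem, P(H|E) = 0.070400 / 0.19000 = 0.371.

P(H | E) ≈ 0.371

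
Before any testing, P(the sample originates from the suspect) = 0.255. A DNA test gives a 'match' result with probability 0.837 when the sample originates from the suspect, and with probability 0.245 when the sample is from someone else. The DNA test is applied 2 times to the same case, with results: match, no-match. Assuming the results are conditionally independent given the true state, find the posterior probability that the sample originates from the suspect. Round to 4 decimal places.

Posterior P(H) ≈ 0.2016

Let H be the event that the sample originates from the suspect; start with P(H) = 0.255. P('match'|H) = 0.837, P('match'|¬H) = 0.245.
Update on result 1 ('match'): P(H) ← 0.837·0.2550 / (0.837·0.2550 + 0.245·0.7450) = 0.21343/0.39596 = 0.5390.
Update on result 2 ('no-match'): P(H) ← 0.163·0.5390 / (0.163·0.5390 + 0.755·0.4610) = 0.087862/0.43589 = 0.2016.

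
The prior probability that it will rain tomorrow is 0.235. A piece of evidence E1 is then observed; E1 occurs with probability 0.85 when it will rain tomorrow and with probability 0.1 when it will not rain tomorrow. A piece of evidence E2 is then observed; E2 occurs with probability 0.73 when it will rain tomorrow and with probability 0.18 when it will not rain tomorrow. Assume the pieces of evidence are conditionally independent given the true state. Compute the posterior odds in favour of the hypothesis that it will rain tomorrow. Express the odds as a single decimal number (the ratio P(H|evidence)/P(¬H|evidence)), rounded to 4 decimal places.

Posterior odds ≈ 10.5895

Prior odds = 0.235/(1−0.235) = 0.30719.
Likelihood ratio for E1 = 0.85/0.1 = 8.5000.
Likelihood ratio for E2 = 0.73/0.18 = 4.0556.
Posterior odds = prior odds × LR₁ × LR₂ = 10.590.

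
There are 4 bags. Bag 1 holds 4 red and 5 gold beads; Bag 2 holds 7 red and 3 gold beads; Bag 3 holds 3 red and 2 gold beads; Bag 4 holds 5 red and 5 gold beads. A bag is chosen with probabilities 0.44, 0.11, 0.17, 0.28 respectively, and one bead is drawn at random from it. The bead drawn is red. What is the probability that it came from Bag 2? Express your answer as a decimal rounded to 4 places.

Tabulate prior·likelihood by source: [1] prior 0.44, lik 0.4444, product 0.1956; [2] prior 0.11, lik 0.7, product 0.07700; [3] prior 0.17, lik 0.6, product 0.1020; [4] prior 0.28, lik 0.5, product 0.1400.
Normalizing constant = 0.51456; the posterior for Bag 2 is its product over the sum, 0.07700/0.51456 = 0.1496.

Posterior probability ≈ 0.1496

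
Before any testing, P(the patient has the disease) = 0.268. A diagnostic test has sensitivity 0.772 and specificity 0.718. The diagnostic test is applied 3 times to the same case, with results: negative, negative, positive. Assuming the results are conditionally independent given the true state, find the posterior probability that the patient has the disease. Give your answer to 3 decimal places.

With H the event that the patient has the disease, the joint likelihood of the observed sequence is P(data|H) = 0.228·0.228·0.772 = 0.040132 and P(data|¬H) = 0.718·0.718·0.282 = 0.14538.
Bayes: P(H|data) = 0.268·0.040132 / (0.268·0.040132 + 0.732·0.14538) = 0.010755/0.11717 = 0.0918.

Posterior P(H) ≈ 0.092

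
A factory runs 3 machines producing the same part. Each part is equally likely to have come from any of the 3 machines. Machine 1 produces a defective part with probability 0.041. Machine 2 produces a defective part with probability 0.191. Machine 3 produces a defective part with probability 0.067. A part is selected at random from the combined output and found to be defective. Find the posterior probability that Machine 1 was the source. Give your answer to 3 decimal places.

Posterior probability ≈ 0.137

Tabulate prior·likelihood by source: [1] prior 0.333333, lik 0.041, product 0.01367; [2] prior 0.333333, lik 0.191, product 0.06367; [3] prior 0.333333, lik 0.067, product 0.02233.
Normalizing constant = 0.099667; the posterior for Machine 1 is its product over the sum, 0.01367/0.099667 = 0.137.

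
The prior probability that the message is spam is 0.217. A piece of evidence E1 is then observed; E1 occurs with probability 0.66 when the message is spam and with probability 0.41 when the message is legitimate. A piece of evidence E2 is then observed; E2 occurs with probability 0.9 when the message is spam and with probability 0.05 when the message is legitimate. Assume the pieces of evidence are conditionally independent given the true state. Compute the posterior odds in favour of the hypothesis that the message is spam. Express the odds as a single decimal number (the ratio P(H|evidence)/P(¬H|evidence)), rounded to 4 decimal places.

Posterior odds ≈ 8.0303

Prior odds = 0.217/(1−0.217) = 0.27714.
Likelihood ratio for E1 = 0.66/0.41 = 1.6098.
Likelihood ratio for E2 = 0.9/0.05 = 18.000.
Posterior odds = prior odds × LR₁ × LR₂ = 8.0303.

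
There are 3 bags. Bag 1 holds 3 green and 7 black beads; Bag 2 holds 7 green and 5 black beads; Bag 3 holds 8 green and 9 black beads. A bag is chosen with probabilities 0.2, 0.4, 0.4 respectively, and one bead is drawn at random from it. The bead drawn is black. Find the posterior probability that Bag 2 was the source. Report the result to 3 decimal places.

Posterior probability ≈ 0.321

P(black|Bag 1) = 0.7; P(black|Bag 2) = 0.4167; P(black|Bag 3) = 0.5294.
Prior × likelihood for each source: 0.2·0.7=0.1400, 0.4·0.4167=0.1667, 0.4·0.5294=0.2118. Summing gives P(black) = 0.51843.
P(Bag 2 | black) = 0.1667 / 0.51843 = 0.321.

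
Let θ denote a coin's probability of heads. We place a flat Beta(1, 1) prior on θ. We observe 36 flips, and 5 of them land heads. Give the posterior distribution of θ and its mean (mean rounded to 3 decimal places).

The binomial likelihood is conjugate to the Beta prior: with 5 successes and 31 failures, the posterior is Beta(1+5, 1+31) = Beta(6, 32).
E[θ | data] = 6/(6+32) = 0.158.

Posterior: Beta(6, 32); mean ≈ 0.158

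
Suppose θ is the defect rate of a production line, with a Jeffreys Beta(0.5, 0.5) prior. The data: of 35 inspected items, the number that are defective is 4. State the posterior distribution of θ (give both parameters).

Posterior: Beta(4.5, 31.5)

The binomial likelihood is conjugate to the Beta prior: with 4 successes and 31 failures, the posterior is Beta(0.5+4, 0.5+31) = Beta(4.5, 31.5).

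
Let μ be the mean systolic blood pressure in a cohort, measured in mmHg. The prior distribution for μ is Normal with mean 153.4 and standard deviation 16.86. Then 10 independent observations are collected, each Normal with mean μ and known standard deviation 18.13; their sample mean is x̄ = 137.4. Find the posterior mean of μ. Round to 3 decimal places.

Prior precision 1/τ₀² = 1/16.86² = 0.00351791; data precision n/σ² = 10/18.13² = 0.0304232.
Posterior precision = 0.00351791 + 0.0304232 = 0.0339411.
Posterior mean = (0.00351791·153.4 + 0.0304232·137.4) / 0.0339411 = 139.058.

Posterior mean ≈ 139.058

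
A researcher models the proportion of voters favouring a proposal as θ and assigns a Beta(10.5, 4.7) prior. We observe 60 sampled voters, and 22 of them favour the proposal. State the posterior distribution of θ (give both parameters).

Posterior: Beta(32.5, 42.7)

Observing 22 successes and 38 failures updates Beta(10.5, 4.7) by adding the success and failure counts to the two shape parameters: α = 10.5+22 = 32.5, β = 4.7+38 = 42.7.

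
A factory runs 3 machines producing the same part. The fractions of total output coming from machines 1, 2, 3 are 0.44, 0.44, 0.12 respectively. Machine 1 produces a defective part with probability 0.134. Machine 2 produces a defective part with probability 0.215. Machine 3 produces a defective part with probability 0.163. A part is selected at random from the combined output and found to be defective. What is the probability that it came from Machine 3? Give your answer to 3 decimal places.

Posterior probability ≈ 0.113

Tabulate prior·likelihood by source: [1] prior 0.44, lik 0.134, product 0.05896; [2] prior 0.44, lik 0.215, product 0.09460; [3] prior 0.12, lik 0.163, product 0.01956.
Normalizing constant = 0.17312; the posterior for Machine 3 is its product over the sum, 0.01956/0.17312 = 0.113.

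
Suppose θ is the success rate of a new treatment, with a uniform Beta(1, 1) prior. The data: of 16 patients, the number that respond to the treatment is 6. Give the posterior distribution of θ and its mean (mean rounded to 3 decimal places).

The binomial likelihood is conjugate to the Beta prior: with 6 successes and 10 failures, the posterior is Beta(1+6, 1+10) = Beta(7, 11).
Posterior mean = α/(α+β) = 7/18 = 0.389.

Posterior: Beta(7, 11); mean ≈ 0.389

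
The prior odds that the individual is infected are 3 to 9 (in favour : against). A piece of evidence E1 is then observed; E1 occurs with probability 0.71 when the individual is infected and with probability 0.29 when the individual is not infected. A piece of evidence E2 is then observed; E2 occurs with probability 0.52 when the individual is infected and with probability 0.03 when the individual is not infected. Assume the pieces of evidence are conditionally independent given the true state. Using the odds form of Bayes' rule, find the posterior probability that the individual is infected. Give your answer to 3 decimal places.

Prior odds = 3/9 = 0.33333.
Likelihood ratio for E1 = 0.71/0.29 = 2.4483.
Likelihood ratio for E2 = 0.52/0.03 = 17.333.
Posterior odds = prior odds × LR₁ × LR₂ = 14.146.
Posterior probability = odds/(1+odds) = 14.146/15.146 = 0.934.

Posterior probability ≈ 0.934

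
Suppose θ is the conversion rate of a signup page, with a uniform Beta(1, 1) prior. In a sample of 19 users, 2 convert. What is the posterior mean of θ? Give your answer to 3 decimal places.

The binomial likelihood is conjugate to the Beta prior: with 2 successes and 17 failures, the posterior is Beta(1+2, 1+17) = Beta(3, 18).
E[θ | data] = 3/(3+18) = 0.143.

Posterior mean ≈ 0.143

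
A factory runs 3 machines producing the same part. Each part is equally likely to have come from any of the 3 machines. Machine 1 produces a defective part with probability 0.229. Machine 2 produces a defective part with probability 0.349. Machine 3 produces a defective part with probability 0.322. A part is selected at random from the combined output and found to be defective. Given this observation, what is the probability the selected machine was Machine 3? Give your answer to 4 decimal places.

P(defective|M1) = 0.229; P(defective|M2) = 0.349; P(defective|M3) = 0.322.
Prior × likelihood for each source: 0.333333·0.229=0.07633, 0.333333·0.349=0.1163, 0.333333·0.322=0.1073. Summing gives P(defective) = 0.30000.
P(Machine 3 | defective) = 0.1073 / 0.30000 = 0.3578.

Posterior probability ≈ 0.3578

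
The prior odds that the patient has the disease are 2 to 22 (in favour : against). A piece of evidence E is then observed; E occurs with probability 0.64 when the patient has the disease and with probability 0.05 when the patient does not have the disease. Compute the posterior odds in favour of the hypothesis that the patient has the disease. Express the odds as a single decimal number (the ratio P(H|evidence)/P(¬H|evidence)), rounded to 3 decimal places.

Prior odds = 2/22 = 0.090909.
Likelihood ratio for E = 0.64/0.05 = 12.800.
Posterior odds = prior odds × LR = 1.1636.

Posterior odds ≈ 1.164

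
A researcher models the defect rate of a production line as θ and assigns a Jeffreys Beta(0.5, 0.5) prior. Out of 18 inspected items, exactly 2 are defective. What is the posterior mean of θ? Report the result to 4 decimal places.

Posterior mean ≈ 0.1316

The binomial likelihood is conjugate to the Beta prior: with 2 successes and 16 failures, the posterior is Beta(0.5+2, 0.5+16) = Beta(2.5, 16.5).
E[θ | data] = 2.5/(2.5+16.5) = 0.1316.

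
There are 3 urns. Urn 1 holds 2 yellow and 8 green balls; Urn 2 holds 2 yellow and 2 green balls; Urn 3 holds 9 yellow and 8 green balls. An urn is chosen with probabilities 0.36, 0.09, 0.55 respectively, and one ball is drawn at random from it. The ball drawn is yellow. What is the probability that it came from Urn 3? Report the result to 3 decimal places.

Tabulate prior·likelihood by source: [1] prior 0.36, lik 0.2, product 0.07200; [2] prior 0.09, lik 0.5, product 0.04500; [3] prior 0.55, lik 0.5294, product 0.2912.
Normalizing constant = 0.40818; the posterior for Urn 3 is its product over the sum, 0.2912/0.40818 = 0.713.

Posterior probability ≈ 0.713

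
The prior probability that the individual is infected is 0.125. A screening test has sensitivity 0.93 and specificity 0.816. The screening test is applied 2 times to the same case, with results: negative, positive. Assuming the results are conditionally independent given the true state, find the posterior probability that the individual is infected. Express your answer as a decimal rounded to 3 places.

Posterior P(H) ≈ 0.058

Let H be the event that the individual is infected; start with P(H) = 0.125. P('positive'|H) = 0.93, P('positive'|¬H) = 0.184.
Update on result 1 ('negative'): P(H) ← 0.07·0.1250 / (0.07·0.1250 + 0.816·0.8750) = 0.0087500/0.72275 = 0.0121.
Update on result 2 ('positive'): P(H) ← 0.93·0.0121 / (0.93·0.0121 + 0.184·0.9879) = 0.011259/0.19303 = 0.0583.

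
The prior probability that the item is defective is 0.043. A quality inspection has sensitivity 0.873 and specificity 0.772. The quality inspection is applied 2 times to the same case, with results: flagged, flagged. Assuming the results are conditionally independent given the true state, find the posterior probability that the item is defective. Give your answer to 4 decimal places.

With H the event that the item is defective, the joint likelihood of the observed sequence is P(data|H) = 0.873·0.873 = 0.76213 and P(data|¬H) = 0.228·0.228 = 0.051984.
Bayes: P(H|data) = 0.043·0.76213 / (0.043·0.76213 + 0.957·0.051984) = 0.032772/0.082520 = 0.3971.

Posterior P(H) ≈ 0.3971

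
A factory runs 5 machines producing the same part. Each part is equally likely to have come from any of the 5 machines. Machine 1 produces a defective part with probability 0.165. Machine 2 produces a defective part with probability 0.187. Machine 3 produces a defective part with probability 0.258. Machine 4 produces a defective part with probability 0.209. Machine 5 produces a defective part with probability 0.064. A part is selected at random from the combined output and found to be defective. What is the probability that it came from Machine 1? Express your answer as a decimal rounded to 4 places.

Tabulate prior·likelihood by source: [1] prior 0.2, lik 0.165, product 0.03300; [2] prior 0.2, lik 0.187, product 0.03740; [3] prior 0.2, lik 0.258, product 0.05160; [4] prior 0.2, lik 0.209, product 0.04180; [5] prior 0.2, lik 0.064, product 0.01280.
Normalizing constant = 0.17660; the posterior for Machine 1 is its product over the sum, 0.03300/0.17660 = 0.1869.

Posterior probability ≈ 0.1869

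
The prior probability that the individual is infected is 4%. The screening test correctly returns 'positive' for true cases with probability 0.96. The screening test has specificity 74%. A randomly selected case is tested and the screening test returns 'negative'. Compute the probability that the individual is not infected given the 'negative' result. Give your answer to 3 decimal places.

P(¬H | E) ≈ 0.998

Write H for 'the individual is infected'. Prior odds H:¬H = 0.04/0.96 = 0.041667. For the 'negative' outcome, the likelihood ratio is 0.04/0.74 = 0.054054.
Posterior odds = 0.041667 × 0.054054 = 0.0022523, so P(H|E) = 0.0022523/(1+0.0022523) = 0.002. Then P(¬H|E) = 1 − 0.002 = 0.998.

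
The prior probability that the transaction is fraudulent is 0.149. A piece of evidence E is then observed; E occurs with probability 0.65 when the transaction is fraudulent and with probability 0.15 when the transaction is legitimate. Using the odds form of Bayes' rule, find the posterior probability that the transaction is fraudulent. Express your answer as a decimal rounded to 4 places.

Posterior probability ≈ 0.4314

Prior odds = 0.149/(1−0.149) = 0.17509.
Likelihood ratio for E = 0.65/0.15 = 4.3333.
Posterior odds = prior odds × LR = 0.75872.
Posterior probability = odds/(1+odds) = 0.75872/1.7587 = 0.4314.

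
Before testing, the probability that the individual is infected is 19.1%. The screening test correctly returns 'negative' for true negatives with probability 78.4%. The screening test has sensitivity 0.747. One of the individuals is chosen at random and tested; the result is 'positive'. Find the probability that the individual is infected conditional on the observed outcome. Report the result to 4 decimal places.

Let H be the event that the individual is infected. P(H) = 0.191, so P(¬H) = 0.809. With E the 'positive' result, P(E|H) = 0.747 and P(E|¬H) = 0.216.
P(E) = 0.747·0.191 + 0.216·0.809 = 0.14268 + 0.17474 = 0.31742.
By Bayes' theorem, P(H|E) = 0.14268 / 0.31742 = 0.4495.

P(H | E) ≈ 0.4495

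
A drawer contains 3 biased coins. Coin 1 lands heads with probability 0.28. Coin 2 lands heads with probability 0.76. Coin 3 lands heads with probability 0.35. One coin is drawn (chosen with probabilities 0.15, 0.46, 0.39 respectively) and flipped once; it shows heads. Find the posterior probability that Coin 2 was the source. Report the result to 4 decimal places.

P(heads|C1) = 0.28; P(heads|C2) = 0.76; P(heads|C3) = 0.35.
Prior × likelihood for each source: 0.15·0.28=0.04200, 0.46·0.76=0.3496, 0.39·0.35=0.1365. Summing gives P(heads) = 0.52810.
P(Coin 2 | heads) = 0.3496 / 0.52810 = 0.6620.

Posterior probability ≈ 0.6620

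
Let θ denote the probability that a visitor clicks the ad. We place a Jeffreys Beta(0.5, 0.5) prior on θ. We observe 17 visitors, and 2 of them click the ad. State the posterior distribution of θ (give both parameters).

Posterior: Beta(2.5, 15.5)

Observing 2 successes and 15 failures updates Beta(0.5, 0.5) by adding the success and failure counts to the two shape parameters: α = 0.5+2 = 2.5, β = 0.5+15 = 15.5.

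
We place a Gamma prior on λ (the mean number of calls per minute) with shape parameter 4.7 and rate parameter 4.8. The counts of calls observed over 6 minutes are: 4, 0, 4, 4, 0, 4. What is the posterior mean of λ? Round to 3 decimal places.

The Poisson likelihood adds the total count to the shape and the number of exposure periods to the rate. Here ∑xᵢ = 16 and n = 6, so shape 4.7→20.7 and rate 4.8→10.8.
E[λ | data] = 20.7/10.8 = 1.917.

Posterior mean ≈ 1.917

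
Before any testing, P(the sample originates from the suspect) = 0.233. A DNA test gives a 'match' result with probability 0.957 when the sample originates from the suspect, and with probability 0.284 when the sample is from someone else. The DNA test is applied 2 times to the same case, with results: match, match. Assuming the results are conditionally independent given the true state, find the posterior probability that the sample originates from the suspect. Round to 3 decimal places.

Posterior P(H) ≈ 0.775

With H the event that the sample originates from the suspect, the joint likelihood of the observed sequence is P(data|H) = 0.957·0.957 = 0.91585 and P(data|¬H) = 0.284·0.284 = 0.080656.
Bayes: P(H|data) = 0.233·0.91585 / (0.233·0.91585 + 0.767·0.080656) = 0.21339/0.27526 = 0.7753.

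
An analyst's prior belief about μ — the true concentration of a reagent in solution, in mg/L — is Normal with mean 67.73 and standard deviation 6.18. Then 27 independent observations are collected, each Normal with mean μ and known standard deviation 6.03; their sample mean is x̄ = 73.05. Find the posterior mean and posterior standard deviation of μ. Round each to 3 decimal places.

With known σ, the Normal prior is conjugate. Weight on the data is w = (n/σ²)/(n/σ² + 1/τ₀²) = 0.742556/(0.742556+0.0261832) = 0.96594.
Posterior mean = w·x̄ + (1−w)·μ₀ = 0.96594·73.05 + 0.034060·67.73 = 72.869. Posterior variance = 1/(0.742556+0.0261832) = 1.30083, so SD = 1.141.

Posterior mean ≈ 72.869; posterior SD ≈ 1.141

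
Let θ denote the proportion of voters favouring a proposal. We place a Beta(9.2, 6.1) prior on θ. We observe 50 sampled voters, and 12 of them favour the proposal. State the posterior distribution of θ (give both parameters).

The binomial likelihood is conjugate to the Beta prior: with 12 successes and 38 failures, the posterior is Beta(9.2+12, 6.1+38) = Beta(21.2, 44.1).

Posterior: Beta(21.2, 44.1)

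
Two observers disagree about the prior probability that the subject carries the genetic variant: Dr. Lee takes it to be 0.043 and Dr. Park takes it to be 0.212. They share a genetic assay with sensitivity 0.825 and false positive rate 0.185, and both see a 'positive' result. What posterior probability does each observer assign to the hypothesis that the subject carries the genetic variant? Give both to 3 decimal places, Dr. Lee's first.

Dr. Lee: 0.167; Dr. Park: 0.545

P('+'|H) = 0.825, P('+'|¬H) = 0.185.
Dr. Lee: numerator 0.825·0.043 = 0.035475; evidence = 0.035475+0.185·0.957 = 0.21252; posterior = 0.167.
Dr. Park: numerator 0.825·0.212 = 0.17490; evidence = 0.17490+0.185·0.788 = 0.32068; posterior = 0.545.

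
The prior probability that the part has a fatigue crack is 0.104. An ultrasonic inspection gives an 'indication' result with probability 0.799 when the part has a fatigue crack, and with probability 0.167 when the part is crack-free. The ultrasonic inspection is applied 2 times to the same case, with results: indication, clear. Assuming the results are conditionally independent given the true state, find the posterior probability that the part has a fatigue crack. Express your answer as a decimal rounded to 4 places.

Posterior P(H) ≈ 0.1182

Let H be the event that the part has a fatigue crack; start with P(H) = 0.104. P('indication'|H) = 0.799, P('indication'|¬H) = 0.167.
Update on result 1 ('indication'): P(H) ← 0.799·0.1040 / (0.799·0.1040 + 0.167·0.8960) = 0.083096/0.23273 = 0.3571.
Update on result 2 ('clear'): P(H) ← 0.201·0.3571 / (0.201·0.3571 + 0.833·0.6429) = 0.071767/0.60734 = 0.1182.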